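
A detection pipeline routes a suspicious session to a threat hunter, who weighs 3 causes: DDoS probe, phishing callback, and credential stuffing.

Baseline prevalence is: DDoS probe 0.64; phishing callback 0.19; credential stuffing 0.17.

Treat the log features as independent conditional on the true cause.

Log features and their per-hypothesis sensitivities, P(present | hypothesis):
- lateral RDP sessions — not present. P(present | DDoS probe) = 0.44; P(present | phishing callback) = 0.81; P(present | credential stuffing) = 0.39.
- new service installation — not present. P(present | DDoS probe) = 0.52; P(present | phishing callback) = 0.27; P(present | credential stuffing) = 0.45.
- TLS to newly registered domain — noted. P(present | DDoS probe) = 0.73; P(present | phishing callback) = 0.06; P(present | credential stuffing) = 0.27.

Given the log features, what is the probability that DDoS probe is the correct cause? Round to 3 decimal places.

Multiply each prior by the joint likelihood of the log feature pattern (using 1 − P(present | H) for each absent log feature):
  DDoS probe: 0.64 × (1 − 0.44) × (1 − 0.52) × 0.73 = 0.12558
  phishing callback: 0.19 × (1 − 0.81) × (1 − 0.27) × 0.06 = 0.0015812
  credential stuffing: 0.17 × (1 − 0.39) × (1 − 0.45) × 0.27 = 0.015399
Normalizing constant Z = 0.12558 + 0.0015812 + 0.015399 = 0.14256.
P(DDoS probe | evidence) = 0.12558 / 0.14256 ≈ 0.881.

0.881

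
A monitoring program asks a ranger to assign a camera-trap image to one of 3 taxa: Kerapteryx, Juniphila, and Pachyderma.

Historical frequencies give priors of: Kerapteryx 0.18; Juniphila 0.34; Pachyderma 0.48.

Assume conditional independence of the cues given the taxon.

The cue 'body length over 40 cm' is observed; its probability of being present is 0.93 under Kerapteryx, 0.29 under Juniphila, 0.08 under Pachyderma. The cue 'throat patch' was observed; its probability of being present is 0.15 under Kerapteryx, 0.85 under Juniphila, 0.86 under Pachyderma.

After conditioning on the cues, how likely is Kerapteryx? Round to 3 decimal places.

0.177

By Bayes' rule with conditional independence, the unnormalized weight for each hypothesis is prior × ∏ likelihoods:
  Kerapteryx: 0.18 × 0.93 × 0.15 = 0.02511
  Juniphila: 0.34 × 0.29 × 0.85 = 0.08381
  Pachyderma: 0.48 × 0.08 × 0.86 = 0.033024
Marginal likelihood of the evidence = 0.14194.
P(Kerapteryx | evidence) = 0.02511 / 0.14194 ≈ 0.177.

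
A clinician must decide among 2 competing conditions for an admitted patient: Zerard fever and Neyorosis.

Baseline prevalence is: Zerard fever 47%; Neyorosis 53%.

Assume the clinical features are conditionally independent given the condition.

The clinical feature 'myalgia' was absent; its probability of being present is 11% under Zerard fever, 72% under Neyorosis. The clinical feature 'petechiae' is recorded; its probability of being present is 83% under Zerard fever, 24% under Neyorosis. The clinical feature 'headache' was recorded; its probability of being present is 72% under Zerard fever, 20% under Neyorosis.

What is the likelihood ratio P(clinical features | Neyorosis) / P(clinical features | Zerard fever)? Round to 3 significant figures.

0.0253

Joint likelihood of the clinical feature pattern under each hypothesis (using 1 − P(present | H) for each absent clinical feature):
  Neyorosis: (1 − 0.72) × 0.24 × 0.20 = 0.01344
  Zerard fever: (1 − 0.11) × 0.83 × 0.72 = 0.53186
Bayes factor = 0.01344 / 0.53186 ≈ 0.0253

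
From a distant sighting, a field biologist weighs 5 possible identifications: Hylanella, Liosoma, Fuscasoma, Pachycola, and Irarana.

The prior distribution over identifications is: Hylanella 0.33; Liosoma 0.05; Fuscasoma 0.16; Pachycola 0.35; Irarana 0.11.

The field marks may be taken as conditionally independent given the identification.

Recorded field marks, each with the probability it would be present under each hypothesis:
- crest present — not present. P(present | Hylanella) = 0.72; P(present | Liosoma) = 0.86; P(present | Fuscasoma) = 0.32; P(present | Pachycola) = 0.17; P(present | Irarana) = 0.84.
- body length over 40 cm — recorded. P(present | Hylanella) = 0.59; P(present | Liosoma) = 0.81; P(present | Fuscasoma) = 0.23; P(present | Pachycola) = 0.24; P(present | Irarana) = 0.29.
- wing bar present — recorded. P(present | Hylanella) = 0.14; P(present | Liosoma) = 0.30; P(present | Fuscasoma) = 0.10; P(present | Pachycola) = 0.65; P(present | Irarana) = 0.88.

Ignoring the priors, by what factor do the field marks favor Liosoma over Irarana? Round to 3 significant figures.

0.833

Take the product of per-field mark likelihoods under each hypothesis (using 1 − P(present | H) for each absent field mark), then divide.
  Liosoma: (1 − 0.86) × 0.81 × 0.30 = 0.03402
  Irarana: (1 − 0.84) × 0.29 × 0.88 = 0.040832
Bayes factor = 0.03402 / 0.040832 ≈ 0.833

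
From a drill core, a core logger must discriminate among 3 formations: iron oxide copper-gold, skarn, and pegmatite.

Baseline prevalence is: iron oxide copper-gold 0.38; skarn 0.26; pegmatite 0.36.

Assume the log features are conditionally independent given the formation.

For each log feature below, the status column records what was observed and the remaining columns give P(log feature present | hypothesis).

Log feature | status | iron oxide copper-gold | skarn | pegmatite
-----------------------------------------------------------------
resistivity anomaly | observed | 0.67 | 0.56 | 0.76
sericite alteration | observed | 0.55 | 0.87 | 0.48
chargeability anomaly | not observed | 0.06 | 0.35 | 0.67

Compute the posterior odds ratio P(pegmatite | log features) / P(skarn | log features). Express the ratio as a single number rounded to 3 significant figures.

Posterior odds equal prior odds times the likelihood ratio; only the two competing hypotheses matter (using 1 − P(present | H) for each absent log feature).
  pegmatite: 0.36 × 0.76 × 0.48 × (1 − 0.67) = 0.043338
  skarn: 0.26 × 0.56 × 0.87 × (1 − 0.35) = 0.082337
Odds(pegmatite : skarn) = 0.043338 / 0.082337 ≈ 0.526.

0.526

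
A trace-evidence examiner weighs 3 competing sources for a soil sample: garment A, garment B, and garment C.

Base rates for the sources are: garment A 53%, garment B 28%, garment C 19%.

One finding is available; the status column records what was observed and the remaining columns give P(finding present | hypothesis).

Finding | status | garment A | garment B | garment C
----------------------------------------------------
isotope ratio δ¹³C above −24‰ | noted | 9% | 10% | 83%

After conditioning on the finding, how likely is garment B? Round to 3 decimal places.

Multiply each prior by the likelihood of the finding:
  garment A: 0.53 × 0.09 = 0.0477
  garment B: 0.28 × 0.10 = 0.028
  garment C: 0.19 × 0.83 = 0.1577
Normalizing constant Z = 0.0477 + 0.028 + 0.1577 = 0.2334.
P(garment B | evidence) = 0.028 / 0.2334 ≈ 0.120.

0.120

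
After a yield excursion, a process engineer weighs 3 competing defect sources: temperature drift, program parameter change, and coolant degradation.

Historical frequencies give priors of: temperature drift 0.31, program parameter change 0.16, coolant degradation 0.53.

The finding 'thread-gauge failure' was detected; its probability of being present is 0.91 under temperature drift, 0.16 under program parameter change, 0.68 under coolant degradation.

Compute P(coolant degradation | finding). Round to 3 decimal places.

By Bayes' rule, the unnormalized weight for each hypothesis is prior × likelihood:
  temperature drift: 0.31 × 0.91 = 0.2821
  program parameter change: 0.16 × 0.16 = 0.0256
  coolant degradation: 0.53 × 0.68 = 0.3604
Normalizing constant Z = 0.2821 + 0.0256 + 0.3604 = 0.6681.
P(coolant degradation | evidence) = 0.3604 / 0.6681 ≈ 0.539.

0.539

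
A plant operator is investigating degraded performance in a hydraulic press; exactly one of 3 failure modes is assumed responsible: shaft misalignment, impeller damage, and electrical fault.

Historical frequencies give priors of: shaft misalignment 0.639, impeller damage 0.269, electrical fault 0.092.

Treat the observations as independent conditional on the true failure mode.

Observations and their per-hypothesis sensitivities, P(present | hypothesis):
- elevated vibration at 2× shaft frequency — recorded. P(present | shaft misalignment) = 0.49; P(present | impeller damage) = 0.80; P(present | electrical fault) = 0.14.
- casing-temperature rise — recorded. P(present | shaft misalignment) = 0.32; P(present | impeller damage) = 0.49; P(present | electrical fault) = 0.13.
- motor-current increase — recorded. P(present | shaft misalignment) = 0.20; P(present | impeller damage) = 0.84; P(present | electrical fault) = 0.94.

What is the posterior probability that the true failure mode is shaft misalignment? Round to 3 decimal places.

Multiply each prior by the joint likelihood of the evidence pattern:
  shaft misalignment: 0.639 × 0.49 × 0.32 × 0.20 = 0.020039
  impeller damage: 0.269 × 0.80 × 0.49 × 0.84 = 0.088576
  electrical fault: 0.092 × 0.14 × 0.13 × 0.94 = 0.0015739
The unnormalized weights sum to 0.11019.
P(shaft misalignment | evidence) = 0.020039 / 0.11019 ≈ 0.182.

0.182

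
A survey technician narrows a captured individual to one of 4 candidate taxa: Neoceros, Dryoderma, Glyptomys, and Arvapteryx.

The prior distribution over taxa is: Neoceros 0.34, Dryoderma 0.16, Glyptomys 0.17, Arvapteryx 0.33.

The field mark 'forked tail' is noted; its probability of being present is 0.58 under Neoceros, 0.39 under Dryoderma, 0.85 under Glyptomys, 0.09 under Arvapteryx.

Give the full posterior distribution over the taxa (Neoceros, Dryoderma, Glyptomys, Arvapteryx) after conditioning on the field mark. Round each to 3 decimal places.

0.455, 0.144, 0.333, 0.068

By Bayes' rule, the unnormalized weight for each hypothesis is prior × likelihood:
  Neoceros: 0.34 × 0.58 = 0.1972
  Dryoderma: 0.16 × 0.39 = 0.0624
  Glyptomys: 0.17 × 0.85 = 0.1445
  Arvapteryx: 0.33 × 0.09 = 0.0297
The unnormalized weights sum to 0.4338.
P(Neoceros | evidence) = 0.1972 / 0.4338 ≈ 0.455
P(Dryoderma | evidence) = 0.0624 / 0.4338 ≈ 0.144
P(Glyptomys | evidence) = 0.1445 / 0.4338 ≈ 0.333
P(Arvapteryx | evidence) = 0.0297 / 0.4338 ≈ 0.068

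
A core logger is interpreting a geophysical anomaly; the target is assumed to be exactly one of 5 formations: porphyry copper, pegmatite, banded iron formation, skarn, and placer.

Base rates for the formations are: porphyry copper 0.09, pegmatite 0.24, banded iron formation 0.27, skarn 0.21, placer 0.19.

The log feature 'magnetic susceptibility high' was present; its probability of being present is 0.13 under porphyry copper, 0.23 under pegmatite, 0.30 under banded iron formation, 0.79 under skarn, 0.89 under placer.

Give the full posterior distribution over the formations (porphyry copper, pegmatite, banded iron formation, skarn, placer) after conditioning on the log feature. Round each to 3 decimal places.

For each hypothesis, the unnormalized posterior weight is prior × likelihood:
  porphyry copper: 0.09 × 0.13 = 0.0117
  pegmatite: 0.24 × 0.23 = 0.0552
  banded iron formation: 0.27 × 0.30 = 0.081
  skarn: 0.21 × 0.79 = 0.1659
  placer: 0.19 × 0.89 = 0.1691
Normalizing constant Z = 0.0117 + 0.0552 + 0.081 + 0.1659 + 0.1691 = 0.4829.
P(porphyry copper | evidence) = 0.0117 / 0.4829 ≈ 0.024
P(pegmatite | evidence) = 0.0552 / 0.4829 ≈ 0.114
P(banded iron formation | evidence) = 0.081 / 0.4829 ≈ 0.168
P(skarn | evidence) = 0.1659 / 0.4829 ≈ 0.344
P(placer | evidence) = 0.1691 / 0.4829 ≈ 0.350

0.024, 0.114, 0.168, 0.344, 0.350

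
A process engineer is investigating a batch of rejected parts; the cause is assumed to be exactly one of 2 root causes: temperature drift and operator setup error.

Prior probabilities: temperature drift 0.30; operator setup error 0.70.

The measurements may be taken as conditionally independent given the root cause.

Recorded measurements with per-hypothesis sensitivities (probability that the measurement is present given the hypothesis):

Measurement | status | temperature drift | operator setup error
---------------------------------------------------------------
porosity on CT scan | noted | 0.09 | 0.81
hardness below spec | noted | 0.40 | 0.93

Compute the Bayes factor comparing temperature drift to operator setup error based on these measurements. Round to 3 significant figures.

The Bayes factor is the ratio of the joint likelihoods of the measurement pattern under the two hypotheses.
  temperature drift: 0.09 × 0.40 = 0.036
  operator setup error: 0.81 × 0.93 = 0.7533
Bayes factor = 0.036 / 0.7533 ≈ 0.0478

0.0478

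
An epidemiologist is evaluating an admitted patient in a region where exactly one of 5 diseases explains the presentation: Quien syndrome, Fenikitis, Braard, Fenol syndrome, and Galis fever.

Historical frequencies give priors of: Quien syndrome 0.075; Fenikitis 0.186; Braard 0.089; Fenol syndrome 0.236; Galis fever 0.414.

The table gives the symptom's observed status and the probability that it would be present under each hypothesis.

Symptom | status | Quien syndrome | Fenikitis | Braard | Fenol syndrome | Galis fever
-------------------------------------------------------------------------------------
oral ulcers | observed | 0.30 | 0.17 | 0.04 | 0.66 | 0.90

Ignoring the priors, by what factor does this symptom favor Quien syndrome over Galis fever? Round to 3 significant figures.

0.333

The Bayes factor is the ratio of the two likelihoods.
  Quien syndrome: 0.3
  Galis fever: 0.9
Bayes factor = 0.3 / 0.9 ≈ 0.333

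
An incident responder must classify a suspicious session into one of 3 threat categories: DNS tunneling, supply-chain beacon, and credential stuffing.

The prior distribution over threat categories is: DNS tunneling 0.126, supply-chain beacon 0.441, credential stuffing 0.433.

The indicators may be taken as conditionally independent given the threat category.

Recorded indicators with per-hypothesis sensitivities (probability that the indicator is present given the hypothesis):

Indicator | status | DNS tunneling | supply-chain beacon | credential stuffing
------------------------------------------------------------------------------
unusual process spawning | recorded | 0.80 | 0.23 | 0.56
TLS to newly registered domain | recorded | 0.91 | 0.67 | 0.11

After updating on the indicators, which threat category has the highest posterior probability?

Multiply each prior by the joint likelihood of the indicator pattern:
  DNS tunneling: 0.126 × 0.80 × 0.91 = 0.091728
  supply-chain beacon: 0.441 × 0.23 × 0.67 = 0.067958
  credential stuffing: 0.433 × 0.56 × 0.11 = 0.026673
Marginal likelihood of the evidence = 0.18636.
P(DNS tunneling | evidence) ≈ 0.091728 / 0.18636 ≈ 0.492
P(supply-chain beacon | evidence) ≈ 0.067958 / 0.18636 ≈ 0.365
P(credential stuffing | evidence) ≈ 0.026673 / 0.18636 ≈ 0.143
The largest is 0.492, so DNS tunneling is most probable.

DNS tunneling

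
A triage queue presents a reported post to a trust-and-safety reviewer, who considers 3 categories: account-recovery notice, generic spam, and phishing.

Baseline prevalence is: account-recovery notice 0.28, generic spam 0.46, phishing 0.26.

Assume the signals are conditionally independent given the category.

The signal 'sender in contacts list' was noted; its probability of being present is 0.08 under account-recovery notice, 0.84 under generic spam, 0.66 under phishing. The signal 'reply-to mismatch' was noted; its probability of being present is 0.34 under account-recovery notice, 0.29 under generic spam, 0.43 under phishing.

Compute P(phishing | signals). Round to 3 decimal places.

For each hypothesis, the unnormalized posterior weight is prior × product of the signal likelihoods:
  account-recovery notice: 0.28 × 0.08 × 0.34 = 0.007616
  generic spam: 0.46 × 0.84 × 0.29 = 0.11206
  phishing: 0.26 × 0.66 × 0.43 = 0.073788
Marginal likelihood of the evidence = 0.19346.
P(phishing | evidence) = 0.073788 / 0.19346 ≈ 0.381.

0.381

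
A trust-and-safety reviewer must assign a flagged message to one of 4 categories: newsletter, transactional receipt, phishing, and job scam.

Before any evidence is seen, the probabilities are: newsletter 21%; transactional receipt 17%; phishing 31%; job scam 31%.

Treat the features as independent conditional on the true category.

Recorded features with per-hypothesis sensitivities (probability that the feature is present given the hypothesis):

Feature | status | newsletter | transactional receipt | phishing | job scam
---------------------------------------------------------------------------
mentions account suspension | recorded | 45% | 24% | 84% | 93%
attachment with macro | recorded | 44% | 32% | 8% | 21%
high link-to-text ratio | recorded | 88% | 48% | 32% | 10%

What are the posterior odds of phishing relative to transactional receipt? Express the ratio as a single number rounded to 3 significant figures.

1.06

Unnormalized posterior weight (prior times the feature likelihoods) for each of the two hypotheses:
  phishing: 0.31 × 0.84 × 0.08 × 0.32 = 0.0066662
  transactional receipt: 0.17 × 0.24 × 0.32 × 0.48 = 0.0062669
Odds(phishing : transactional receipt) = 0.0066662 / 0.0062669 ≈ 1.06.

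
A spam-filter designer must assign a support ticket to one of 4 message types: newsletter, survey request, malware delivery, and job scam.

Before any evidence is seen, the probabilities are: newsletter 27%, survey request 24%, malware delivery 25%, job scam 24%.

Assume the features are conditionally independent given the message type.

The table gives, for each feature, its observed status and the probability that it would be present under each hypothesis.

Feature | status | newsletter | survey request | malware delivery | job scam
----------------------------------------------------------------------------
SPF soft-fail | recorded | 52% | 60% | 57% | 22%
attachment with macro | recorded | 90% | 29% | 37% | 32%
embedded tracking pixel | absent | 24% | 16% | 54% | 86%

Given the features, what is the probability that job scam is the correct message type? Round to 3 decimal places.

0.015

Multiply each prior by the joint likelihood of the feature pattern (using 1 − P(present | H) for each absent feature):
  newsletter: 0.27 × 0.52 × 0.90 × (1 − 0.24) = 0.096034
  survey request: 0.24 × 0.60 × 0.29 × (1 − 0.16) = 0.035078
  malware delivery: 0.25 × 0.57 × 0.37 × (1 − 0.54) = 0.024253
  job scam: 0.24 × 0.22 × 0.32 × (1 − 0.86) = 0.0023654
Normalizing constant Z = 0.096034 + 0.035078 + 0.024253 + 0.0023654 = 0.15773.
P(job scam | evidence) = 0.0023654 / 0.15773 ≈ 0.015.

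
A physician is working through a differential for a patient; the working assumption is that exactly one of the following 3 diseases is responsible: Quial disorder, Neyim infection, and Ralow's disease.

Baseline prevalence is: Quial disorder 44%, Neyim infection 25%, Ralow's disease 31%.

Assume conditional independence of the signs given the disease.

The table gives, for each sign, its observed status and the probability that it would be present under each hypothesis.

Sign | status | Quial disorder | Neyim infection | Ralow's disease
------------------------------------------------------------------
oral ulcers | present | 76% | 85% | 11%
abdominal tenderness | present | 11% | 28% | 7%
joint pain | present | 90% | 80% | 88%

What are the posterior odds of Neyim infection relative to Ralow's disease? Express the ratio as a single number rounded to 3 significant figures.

Unnormalized posterior weight (prior times the sign likelihoods) for each of the two hypotheses:
  Neyim infection: 0.25 × 0.85 × 0.28 × 0.80 = 0.0476
  Ralow's disease: 0.31 × 0.11 × 0.07 × 0.88 = 0.0021006
Posterior odds = 0.0476 / 0.0021006 ≈ 22.7.

22.7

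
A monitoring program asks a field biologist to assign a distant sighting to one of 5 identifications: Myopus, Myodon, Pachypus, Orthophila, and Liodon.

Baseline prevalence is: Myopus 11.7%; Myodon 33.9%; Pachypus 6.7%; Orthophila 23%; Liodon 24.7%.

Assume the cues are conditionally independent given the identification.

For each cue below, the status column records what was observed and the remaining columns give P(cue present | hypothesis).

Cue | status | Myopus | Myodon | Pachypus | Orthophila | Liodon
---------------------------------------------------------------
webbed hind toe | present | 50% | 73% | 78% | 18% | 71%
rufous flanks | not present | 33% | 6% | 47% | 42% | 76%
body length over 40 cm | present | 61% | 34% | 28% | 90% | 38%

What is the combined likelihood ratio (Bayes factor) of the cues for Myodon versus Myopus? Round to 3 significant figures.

Take the product of per-cue likelihoods under each hypothesis (using 1 − P(present | H) for each absent cue), then divide.
  Myodon: 0.73 × (1 − 0.06) × 0.34 = 0.23331
  Myopus: 0.50 × (1 − 0.33) × 0.61 = 0.20435
Bayes factor = 0.23331 / 0.20435 ≈ 1.14

1.14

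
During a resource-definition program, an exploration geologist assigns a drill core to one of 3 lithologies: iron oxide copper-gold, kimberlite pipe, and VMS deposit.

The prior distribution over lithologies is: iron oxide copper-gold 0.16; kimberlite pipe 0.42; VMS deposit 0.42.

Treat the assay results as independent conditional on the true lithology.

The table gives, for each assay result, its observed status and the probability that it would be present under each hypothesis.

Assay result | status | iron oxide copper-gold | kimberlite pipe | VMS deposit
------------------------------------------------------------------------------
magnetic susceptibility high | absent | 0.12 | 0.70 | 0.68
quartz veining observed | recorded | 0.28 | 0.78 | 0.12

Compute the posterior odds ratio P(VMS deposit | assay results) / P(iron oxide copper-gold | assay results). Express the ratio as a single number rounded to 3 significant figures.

0.409

Posterior odds equal prior odds times the likelihood ratio; only the two competing hypotheses matter (using 1 − P(present | H) for each absent assay result).
  VMS deposit: 0.42 × (1 − 0.68) × 0.12 = 0.016128
  iron oxide copper-gold: 0.16 × (1 − 0.12) × 0.28 = 0.039424
Odds(VMS deposit : iron oxide copper-gold) = 0.016128 / 0.039424 ≈ 0.409.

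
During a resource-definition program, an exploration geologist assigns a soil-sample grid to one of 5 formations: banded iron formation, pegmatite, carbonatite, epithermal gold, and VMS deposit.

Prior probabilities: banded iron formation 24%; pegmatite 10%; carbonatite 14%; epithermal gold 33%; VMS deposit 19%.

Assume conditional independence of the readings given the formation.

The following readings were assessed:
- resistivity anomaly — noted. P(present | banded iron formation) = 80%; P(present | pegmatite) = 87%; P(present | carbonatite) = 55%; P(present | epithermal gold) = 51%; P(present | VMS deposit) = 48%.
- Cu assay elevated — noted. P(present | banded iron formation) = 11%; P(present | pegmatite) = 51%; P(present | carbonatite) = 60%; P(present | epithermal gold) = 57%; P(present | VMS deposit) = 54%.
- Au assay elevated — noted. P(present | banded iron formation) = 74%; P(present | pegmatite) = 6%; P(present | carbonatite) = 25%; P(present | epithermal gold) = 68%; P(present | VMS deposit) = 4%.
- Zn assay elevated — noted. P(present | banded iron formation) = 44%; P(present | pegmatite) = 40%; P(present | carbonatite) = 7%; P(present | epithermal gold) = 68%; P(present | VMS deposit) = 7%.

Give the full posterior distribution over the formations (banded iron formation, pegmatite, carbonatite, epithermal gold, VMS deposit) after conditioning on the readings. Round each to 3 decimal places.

0.129, 0.020, 0.015, 0.833, 0.003

By Bayes' rule with conditional independence, the unnormalized weight for each hypothesis is prior × ∏ likelihoods:
  banded iron formation: 0.24 × 0.80 × 0.11 × 0.74 × 0.44 = 0.0068767
  pegmatite: 0.10 × 0.87 × 0.51 × 0.06 × 0.40 = 0.0010649
  carbonatite: 0.14 × 0.55 × 0.60 × 0.25 × 0.07 = 0.0008085
  epithermal gold: 0.33 × 0.51 × 0.57 × 0.68 × 0.68 = 0.044358
  VMS deposit: 0.19 × 0.48 × 0.54 × 0.04 × 0.07 = 0.00013789
The unnormalized weights sum to 0.053246.
P(banded iron formation | evidence) = 0.0068767 / 0.053246 ≈ 0.129
P(pegmatite | evidence) = 0.0010649 / 0.053246 ≈ 0.020
P(carbonatite | evidence) = 0.0008085 / 0.053246 ≈ 0.015
P(epithermal gold | evidence) = 0.044358 / 0.053246 ≈ 0.833
P(VMS deposit | evidence) = 0.00013789 / 0.053246 ≈ 0.003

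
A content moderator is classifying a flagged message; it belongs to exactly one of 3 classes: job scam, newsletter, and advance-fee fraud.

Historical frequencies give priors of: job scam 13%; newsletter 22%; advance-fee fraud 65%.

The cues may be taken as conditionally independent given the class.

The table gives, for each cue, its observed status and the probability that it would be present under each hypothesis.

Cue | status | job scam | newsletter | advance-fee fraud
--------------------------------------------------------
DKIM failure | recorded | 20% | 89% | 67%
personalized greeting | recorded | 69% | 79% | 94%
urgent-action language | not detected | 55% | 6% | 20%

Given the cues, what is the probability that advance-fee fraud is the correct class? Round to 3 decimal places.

By Bayes' rule with conditional independence, the unnormalized weight for each hypothesis is prior × ∏ likelihoods (using 1 − P(present | H) for each absent cue):
  job scam: 0.13 × 0.20 × 0.69 × (1 − 0.55) = 0.008073
  newsletter: 0.22 × 0.89 × 0.79 × (1 − 0.06) = 0.1454
  advance-fee fraud: 0.65 × 0.67 × 0.94 × (1 − 0.20) = 0.3275
Marginal likelihood of the evidence = 0.48097.
P(advance-fee fraud | evidence) = 0.3275 / 0.48097 ≈ 0.681.

0.681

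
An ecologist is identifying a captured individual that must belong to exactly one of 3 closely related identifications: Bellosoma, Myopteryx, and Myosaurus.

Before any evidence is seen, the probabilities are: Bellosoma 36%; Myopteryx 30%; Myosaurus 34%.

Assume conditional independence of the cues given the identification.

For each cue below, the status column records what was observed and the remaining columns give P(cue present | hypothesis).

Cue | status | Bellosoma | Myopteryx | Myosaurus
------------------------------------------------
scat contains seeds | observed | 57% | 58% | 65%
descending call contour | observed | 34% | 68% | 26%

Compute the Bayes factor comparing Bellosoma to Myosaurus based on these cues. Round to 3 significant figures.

Take the product of per-cue likelihoods under each hypothesis, then divide.
  Bellosoma: 0.57 × 0.34 = 0.1938
  Myosaurus: 0.65 × 0.26 = 0.169
Bayes factor = 0.1938 / 0.169 ≈ 1.15

1.15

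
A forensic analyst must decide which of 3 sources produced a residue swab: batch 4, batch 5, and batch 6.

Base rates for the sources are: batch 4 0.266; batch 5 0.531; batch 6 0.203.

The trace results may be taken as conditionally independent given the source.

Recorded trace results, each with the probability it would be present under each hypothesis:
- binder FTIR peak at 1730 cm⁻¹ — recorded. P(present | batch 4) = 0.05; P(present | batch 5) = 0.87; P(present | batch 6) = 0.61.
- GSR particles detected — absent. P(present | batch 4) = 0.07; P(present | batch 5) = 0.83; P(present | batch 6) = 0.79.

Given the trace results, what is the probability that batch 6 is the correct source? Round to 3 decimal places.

0.222

For each hypothesis, the unnormalized posterior weight is prior × product of the trace result likelihoods (using 1 − P(present | H) for each absent trace result):
  batch 4: 0.266 × 0.05 × (1 − 0.07) = 0.012369
  batch 5: 0.531 × 0.87 × (1 − 0.83) = 0.078535
  batch 6: 0.203 × 0.61 × (1 − 0.79) = 0.026004
Marginal likelihood of the evidence = 0.11691.
P(batch 6 | evidence) = 0.026004 / 0.11691 ≈ 0.222.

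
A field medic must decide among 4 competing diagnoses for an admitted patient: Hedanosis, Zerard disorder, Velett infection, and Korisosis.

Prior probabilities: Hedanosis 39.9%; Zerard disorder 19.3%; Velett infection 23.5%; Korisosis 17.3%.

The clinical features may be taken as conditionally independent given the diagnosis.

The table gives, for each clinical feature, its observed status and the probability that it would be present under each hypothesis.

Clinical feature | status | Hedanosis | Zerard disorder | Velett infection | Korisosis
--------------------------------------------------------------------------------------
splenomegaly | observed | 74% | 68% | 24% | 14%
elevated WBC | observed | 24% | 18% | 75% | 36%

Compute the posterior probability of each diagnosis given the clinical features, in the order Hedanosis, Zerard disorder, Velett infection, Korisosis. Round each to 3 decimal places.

Multiply each prior by the joint likelihood of the clinical feature pattern:
  Hedanosis: 0.399 × 0.74 × 0.24 = 0.070862
  Zerard disorder: 0.193 × 0.68 × 0.18 = 0.023623
  Velett infection: 0.235 × 0.24 × 0.75 = 0.0423
  Korisosis: 0.173 × 0.14 × 0.36 = 0.0087192
Normalizing constant Z = 0.070862 + 0.023623 + 0.0423 + 0.0087192 = 0.1455.
P(Hedanosis | evidence) = 0.070862 / 0.1455 ≈ 0.487
P(Zerard disorder | evidence) = 0.023623 / 0.1455 ≈ 0.162
P(Velett infection | evidence) = 0.0423 / 0.1455 ≈ 0.291
P(Korisosis | evidence) = 0.0087192 / 0.1455 ≈ 0.060

0.487, 0.162, 0.291, 0.060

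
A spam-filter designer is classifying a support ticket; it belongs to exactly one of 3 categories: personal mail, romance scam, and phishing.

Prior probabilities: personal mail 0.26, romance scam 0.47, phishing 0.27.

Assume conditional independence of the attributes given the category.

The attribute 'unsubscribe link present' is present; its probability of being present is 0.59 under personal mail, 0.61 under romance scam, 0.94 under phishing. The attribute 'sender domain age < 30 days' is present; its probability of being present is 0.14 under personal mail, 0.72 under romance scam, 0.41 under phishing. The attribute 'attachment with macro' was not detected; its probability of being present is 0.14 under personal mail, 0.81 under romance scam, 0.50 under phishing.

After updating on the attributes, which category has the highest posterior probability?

By Bayes' rule with conditional independence, the unnormalized weight for each hypothesis is prior × ∏ likelihoods (using 1 − P(present | H) for each absent attribute):
  personal mail: 0.26 × 0.59 × 0.14 × (1 − 0.14) = 0.018469
  romance scam: 0.47 × 0.61 × 0.72 × (1 − 0.81) = 0.039221
  phishing: 0.27 × 0.94 × 0.41 × (1 − 0.50) = 0.052029
Marginal likelihood of the evidence = 0.10972.
P(personal mail | evidence) ≈ 0.018469 / 0.10972 ≈ 0.168
P(romance scam | evidence) ≈ 0.039221 / 0.10972 ≈ 0.357
P(phishing | evidence) ≈ 0.052029 / 0.10972 ≈ 0.474
The largest is 0.474, so phishing is most probable.

phishing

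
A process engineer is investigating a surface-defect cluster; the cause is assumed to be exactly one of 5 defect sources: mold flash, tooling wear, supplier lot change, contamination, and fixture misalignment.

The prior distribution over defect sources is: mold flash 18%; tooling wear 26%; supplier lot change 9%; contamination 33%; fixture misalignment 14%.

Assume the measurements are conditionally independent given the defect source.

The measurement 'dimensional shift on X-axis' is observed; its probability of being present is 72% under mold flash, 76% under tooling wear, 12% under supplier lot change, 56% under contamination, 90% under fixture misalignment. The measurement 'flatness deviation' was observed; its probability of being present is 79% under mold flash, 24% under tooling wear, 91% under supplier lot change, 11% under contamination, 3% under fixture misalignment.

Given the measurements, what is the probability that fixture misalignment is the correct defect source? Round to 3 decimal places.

0.021

By Bayes' rule with conditional independence, the unnormalized weight for each hypothesis is prior × ∏ likelihoods:
  mold flash: 0.18 × 0.72 × 0.79 = 0.10238
  tooling wear: 0.26 × 0.76 × 0.24 = 0.047424
  supplier lot change: 0.09 × 0.12 × 0.91 = 0.009828
  contamination: 0.33 × 0.56 × 0.11 = 0.020328
  fixture misalignment: 0.14 × 0.90 × 0.03 = 0.00378
The unnormalized weights sum to 0.18374.
P(fixture misalignment | evidence) = 0.00378 / 0.18374 ≈ 0.021.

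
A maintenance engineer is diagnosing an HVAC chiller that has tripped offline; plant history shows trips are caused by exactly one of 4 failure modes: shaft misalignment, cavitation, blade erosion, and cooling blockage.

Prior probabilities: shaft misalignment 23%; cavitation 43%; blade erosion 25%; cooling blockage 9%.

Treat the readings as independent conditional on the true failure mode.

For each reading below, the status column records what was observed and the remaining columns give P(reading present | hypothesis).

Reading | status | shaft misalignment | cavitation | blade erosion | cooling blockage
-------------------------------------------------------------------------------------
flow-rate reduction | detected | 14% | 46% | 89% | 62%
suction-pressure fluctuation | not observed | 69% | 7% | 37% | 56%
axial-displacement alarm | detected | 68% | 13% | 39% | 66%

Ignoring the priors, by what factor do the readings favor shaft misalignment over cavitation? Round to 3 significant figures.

0.531

The Bayes factor is the ratio of the joint likelihoods of the reading pattern under the two hypotheses (using 1 − P(present | H) for each absent reading).
  shaft misalignment: 0.14 × (1 − 0.69) × 0.68 = 0.029512
  cavitation: 0.46 × (1 − 0.07) × 0.13 = 0.055614
Bayes factor = 0.029512 / 0.055614 ≈ 0.531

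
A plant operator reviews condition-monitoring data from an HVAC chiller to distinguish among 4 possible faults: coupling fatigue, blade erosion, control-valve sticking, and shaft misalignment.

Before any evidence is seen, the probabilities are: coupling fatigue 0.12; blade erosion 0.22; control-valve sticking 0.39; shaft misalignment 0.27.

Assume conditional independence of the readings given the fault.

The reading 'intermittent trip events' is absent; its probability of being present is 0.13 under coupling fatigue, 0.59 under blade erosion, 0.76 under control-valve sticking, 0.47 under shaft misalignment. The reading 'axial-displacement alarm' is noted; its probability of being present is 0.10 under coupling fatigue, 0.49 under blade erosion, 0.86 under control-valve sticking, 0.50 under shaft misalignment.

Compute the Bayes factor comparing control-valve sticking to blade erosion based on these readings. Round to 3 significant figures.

1.03

The Bayes factor is the ratio of the joint likelihoods of the reading pattern under the two hypotheses (using 1 − P(present | H) for each absent reading).
  control-valve sticking: (1 − 0.76) × 0.86 = 0.2064
  blade erosion: (1 − 0.59) × 0.49 = 0.2009
Bayes factor = 0.2064 / 0.2009 ≈ 1.03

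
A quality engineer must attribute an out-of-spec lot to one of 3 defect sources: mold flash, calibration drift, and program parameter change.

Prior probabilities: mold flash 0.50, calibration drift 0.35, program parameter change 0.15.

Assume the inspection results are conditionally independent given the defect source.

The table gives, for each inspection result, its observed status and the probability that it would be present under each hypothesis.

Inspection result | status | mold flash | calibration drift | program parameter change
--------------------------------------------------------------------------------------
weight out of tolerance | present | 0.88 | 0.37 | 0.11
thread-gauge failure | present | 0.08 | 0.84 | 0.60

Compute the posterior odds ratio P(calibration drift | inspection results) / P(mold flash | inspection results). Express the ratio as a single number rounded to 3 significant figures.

3.09

Unnormalized posterior weight (prior times the inspection result likelihoods) for each of the two hypotheses:
  calibration drift: 0.35 × 0.37 × 0.84 = 0.10878
  mold flash: 0.50 × 0.88 × 0.08 = 0.0352
Posterior odds = 0.10878 / 0.0352 ≈ 3.09.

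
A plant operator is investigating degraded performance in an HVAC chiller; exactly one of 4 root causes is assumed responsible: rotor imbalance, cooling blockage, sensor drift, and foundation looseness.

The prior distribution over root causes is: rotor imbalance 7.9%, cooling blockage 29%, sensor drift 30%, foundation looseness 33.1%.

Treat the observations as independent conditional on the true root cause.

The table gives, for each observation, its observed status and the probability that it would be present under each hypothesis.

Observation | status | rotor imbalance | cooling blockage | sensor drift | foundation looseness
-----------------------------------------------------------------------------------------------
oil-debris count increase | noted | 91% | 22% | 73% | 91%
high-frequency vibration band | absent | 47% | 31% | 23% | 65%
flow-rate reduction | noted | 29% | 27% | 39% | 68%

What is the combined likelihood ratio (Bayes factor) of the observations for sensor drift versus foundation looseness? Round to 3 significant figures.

1.01

Joint likelihood of the evidence pattern under each hypothesis (using 1 − P(present | H) for each absent observation):
  sensor drift: 0.73 × (1 − 0.23) × 0.39 = 0.21922
  foundation looseness: 0.91 × (1 − 0.65) × 0.68 = 0.21658
Bayes factor = 0.21922 / 0.21658 ≈ 1.01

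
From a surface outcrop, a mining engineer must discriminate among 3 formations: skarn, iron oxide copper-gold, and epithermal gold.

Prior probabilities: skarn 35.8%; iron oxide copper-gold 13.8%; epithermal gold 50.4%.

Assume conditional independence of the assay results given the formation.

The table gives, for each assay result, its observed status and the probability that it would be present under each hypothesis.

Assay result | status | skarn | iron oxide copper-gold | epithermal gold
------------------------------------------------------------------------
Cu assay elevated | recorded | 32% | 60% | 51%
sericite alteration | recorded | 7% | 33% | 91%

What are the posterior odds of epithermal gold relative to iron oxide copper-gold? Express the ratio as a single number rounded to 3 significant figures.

The normalizing constant cancels in an odds ratio, so compute prior × likelihood for the two hypotheses only:
  epithermal gold: 0.504 × 0.51 × 0.91 = 0.23391
  iron oxide copper-gold: 0.138 × 0.60 × 0.33 = 0.027324
Posterior odds = 0.23391 / 0.027324 ≈ 8.56.

8.56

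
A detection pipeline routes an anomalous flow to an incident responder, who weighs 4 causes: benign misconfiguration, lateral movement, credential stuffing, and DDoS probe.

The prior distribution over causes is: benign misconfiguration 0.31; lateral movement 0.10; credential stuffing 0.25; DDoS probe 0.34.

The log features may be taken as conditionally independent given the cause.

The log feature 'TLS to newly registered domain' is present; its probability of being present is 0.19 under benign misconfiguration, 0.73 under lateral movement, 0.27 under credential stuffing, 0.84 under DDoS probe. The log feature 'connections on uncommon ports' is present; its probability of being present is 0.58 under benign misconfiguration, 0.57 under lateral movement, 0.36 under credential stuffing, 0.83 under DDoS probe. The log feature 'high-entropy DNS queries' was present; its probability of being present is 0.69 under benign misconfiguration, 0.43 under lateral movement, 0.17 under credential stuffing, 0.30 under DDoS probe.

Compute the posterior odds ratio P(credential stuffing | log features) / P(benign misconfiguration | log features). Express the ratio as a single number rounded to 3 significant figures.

0.175

The normalizing constant cancels in an odds ratio, so compute prior × likelihood for the two hypotheses only:
  credential stuffing: 0.25 × 0.27 × 0.36 × 0.17 = 0.004131
  benign misconfiguration: 0.31 × 0.19 × 0.58 × 0.69 = 0.023572
Odds(credential stuffing : benign misconfiguration) = 0.004131 / 0.023572 ≈ 0.175.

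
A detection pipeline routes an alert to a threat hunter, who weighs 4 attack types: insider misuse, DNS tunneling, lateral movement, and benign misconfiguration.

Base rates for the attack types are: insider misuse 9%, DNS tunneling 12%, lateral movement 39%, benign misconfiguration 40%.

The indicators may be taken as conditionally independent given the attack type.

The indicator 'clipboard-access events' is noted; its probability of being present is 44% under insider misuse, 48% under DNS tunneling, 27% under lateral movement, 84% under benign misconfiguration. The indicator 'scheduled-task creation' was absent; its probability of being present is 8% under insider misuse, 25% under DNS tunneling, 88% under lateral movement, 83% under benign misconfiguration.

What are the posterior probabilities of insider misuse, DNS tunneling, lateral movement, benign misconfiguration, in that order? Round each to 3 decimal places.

By Bayes' rule with conditional independence, the unnormalized weight for each hypothesis is prior × ∏ likelihoods (using 1 − P(present | H) for each absent indicator):
  insider misuse: 0.09 × 0.44 × (1 − 0.08) = 0.036432
  DNS tunneling: 0.12 × 0.48 × (1 − 0.25) = 0.0432
  lateral movement: 0.39 × 0.27 × (1 − 0.88) = 0.012636
  benign misconfiguration: 0.40 × 0.84 × (1 − 0.83) = 0.05712
The unnormalized weights sum to 0.14939.
P(insider misuse | evidence) = 0.036432 / 0.14939 ≈ 0.244
P(DNS tunneling | evidence) = 0.0432 / 0.14939 ≈ 0.289
P(lateral movement | evidence) = 0.012636 / 0.14939 ≈ 0.085
P(benign misconfiguration | evidence) = 0.05712 / 0.14939 ≈ 0.382

0.244, 0.289, 0.085, 0.382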